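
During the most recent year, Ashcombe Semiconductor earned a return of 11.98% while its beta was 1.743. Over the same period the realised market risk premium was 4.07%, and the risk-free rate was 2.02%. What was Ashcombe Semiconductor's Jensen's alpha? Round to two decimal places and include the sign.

+2.87%

CAPM benchmark = R_f + β(R_m − R_f) = 2.02% + 1.743 × 4.07% = 9.11401%
α = actual − benchmark = 11.98% − 9.11401% = +2.87%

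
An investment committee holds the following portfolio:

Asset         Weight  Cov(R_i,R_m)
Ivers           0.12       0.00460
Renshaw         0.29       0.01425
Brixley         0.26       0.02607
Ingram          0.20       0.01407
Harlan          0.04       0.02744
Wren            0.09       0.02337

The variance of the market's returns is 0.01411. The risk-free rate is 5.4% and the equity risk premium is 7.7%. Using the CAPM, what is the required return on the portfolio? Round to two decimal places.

β_Ivers = 0.00460 / 0.01411 = 0.3260
β_Renshaw = 0.01425 / 0.01411 = 1.0099
β_Brixley = 0.02607 / 0.01411 = 1.8476
β_Ingram = 0.01407 / 0.01411 = 0.9972
β_Harlan = 0.02744 / 0.01411 = 1.9447
β_Wren = 0.02337 / 0.01411 = 1.6563
β_P = Σ w_i β_i = 0.12×0.3260 + 0.29×1.0099 + 0.26×1.8476 + 0.20×0.9972 + 0.04×1.9447 + 0.09×1.6563 = 1.2387
E(R_P) = R_f + β_P × MRP = 5.4% + 1.2387 × 7.7% = 14.94%

14.94%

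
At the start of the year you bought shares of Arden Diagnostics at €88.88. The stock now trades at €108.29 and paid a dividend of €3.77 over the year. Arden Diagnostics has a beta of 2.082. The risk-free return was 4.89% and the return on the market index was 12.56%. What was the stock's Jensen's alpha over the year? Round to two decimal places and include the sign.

Realised HPR = (P1 + D1 − P0) / P0 = (108.29 + 3.77 − 88.88) / 88.88 = 23.18 / 88.88 = 26.0801%
MRP = 12.56% − 4.89% = 7.67%
CAPM required = R_f + β·MRP = 4.89% + 2.082 × 7.67% = 20.85894%
α = realised − required = 26.0801% − 20.85894% = +5.22%

+5.22%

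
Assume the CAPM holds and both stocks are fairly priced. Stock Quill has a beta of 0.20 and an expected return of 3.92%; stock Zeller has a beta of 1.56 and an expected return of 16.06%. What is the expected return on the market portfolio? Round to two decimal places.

11.06%

Both satisfy E(R) = R_f + β·MRP, so the slope of the SML is
MRP = (16.06% − 3.92%) / (1.56 − 0.20) = 12.14% / 1.36 = 8.9265%
R_f = E(R_Quill) − β_Quill·MRP = 3.92% − 0.20 × 8.9265% = 2.1347%
E(R_m) = R_f + MRP = 2.1347% + 8.9265% = 11.06%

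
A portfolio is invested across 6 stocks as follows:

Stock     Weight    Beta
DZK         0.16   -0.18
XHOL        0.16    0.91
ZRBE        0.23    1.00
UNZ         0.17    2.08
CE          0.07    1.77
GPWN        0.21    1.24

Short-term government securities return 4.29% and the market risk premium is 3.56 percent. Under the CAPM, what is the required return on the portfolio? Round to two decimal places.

8.15%

β_P = Σ w_i β_i = 0.16×-0.18 + 0.16×0.91 + 0.23×1.00 + 0.17×2.08 + 0.07×1.77 + 0.21×1.24 = 1.0847
E(R_P) = R_f + β_P × MRP = 4.29% + 1.0847 × 3.56% = 8.15%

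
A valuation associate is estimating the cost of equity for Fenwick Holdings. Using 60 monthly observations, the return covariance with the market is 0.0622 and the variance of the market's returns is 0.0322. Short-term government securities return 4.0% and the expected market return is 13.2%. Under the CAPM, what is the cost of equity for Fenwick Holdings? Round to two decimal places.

21.77%

β = Cov(R_i, R_m) / Var(R_m) = 0.0622 / 0.0322 = 1.9317
MRP = 13.2% − 4.0% = 9.20%
E(R) = R_f + β × MRP = 4.0% + 1.9317 × 9.2% = 21.77%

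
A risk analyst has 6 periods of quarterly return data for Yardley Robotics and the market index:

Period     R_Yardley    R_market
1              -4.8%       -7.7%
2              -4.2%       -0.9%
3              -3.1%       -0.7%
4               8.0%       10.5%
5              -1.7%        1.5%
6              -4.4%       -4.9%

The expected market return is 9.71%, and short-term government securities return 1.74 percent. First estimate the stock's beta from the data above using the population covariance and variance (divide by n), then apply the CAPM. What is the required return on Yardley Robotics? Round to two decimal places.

Mean R_i = (-4.8 − 4.2 − 3.1 + 8.0 − 1.7 − 4.4) / 6 = -1.7000%
Mean R_m = (-7.7 − 0.9 − 0.7 + 10.5 + 1.5 − 4.9) / 6 = -0.3667%
Σ(R_i − R̄_i)(R_m − R̄_m) = 142.1800  ⇒  Cov = 142.1800 / 6 = 23.6967
Σ(R_m − R̄_m)² = 196.2933  ⇒  Var(R_m) = 196.2933 / 6 = 32.7156
β = Cov / Var(R_m) = 23.6967 / 32.7156 = 0.7243
MRP = 9.71% − 1.74% = 7.97%
E(R) = R_f + β × MRP = 1.74% + 0.7243 × 7.97% = 7.51%

7.51%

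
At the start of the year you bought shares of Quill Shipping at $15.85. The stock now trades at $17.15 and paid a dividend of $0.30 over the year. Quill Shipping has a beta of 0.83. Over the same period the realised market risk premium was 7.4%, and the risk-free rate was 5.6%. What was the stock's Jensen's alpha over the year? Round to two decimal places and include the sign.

Realised HPR = (P1 + D1 − P0) / P0 = (17.15 + 0.30 − 15.85) / 15.85 = 1.60 / 15.85 = 10.0946%
CAPM required = R_f + β·MRP = 5.6% + 0.83 × 7.4% = 11.7420%
α = realised − required = 10.0946% − 11.7420% = -1.65%

-1.65%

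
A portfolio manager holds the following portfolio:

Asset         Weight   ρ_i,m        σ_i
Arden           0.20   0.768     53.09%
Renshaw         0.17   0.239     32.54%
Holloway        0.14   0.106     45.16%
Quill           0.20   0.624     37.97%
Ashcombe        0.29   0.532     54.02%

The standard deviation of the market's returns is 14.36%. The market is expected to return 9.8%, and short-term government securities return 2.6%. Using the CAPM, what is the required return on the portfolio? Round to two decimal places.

β_Arden = 0.768 × 53.09% / 14.36% = 2.8394
β_Renshaw = 0.239 × 32.54% / 14.36% = 0.5416
β_Holloway = 0.106 × 45.16% / 14.36% = 0.3334
β_Quill = 0.624 × 37.97% / 14.36% = 1.6499
β_Ashcombe = 0.532 × 54.02% / 14.36% = 2.0013
β_P = Σ w_i β_i = 0.20×2.8394 + 0.17×0.5416 + 0.14×0.3334 + 0.20×1.6499 + 0.29×2.0013 = 1.6170
MRP = 9.8% − 2.6% = 7.20%
E(R_P) = R_f + β_P × MRP = 2.6% + 1.6170 × 7.2% = 14.24%

14.24%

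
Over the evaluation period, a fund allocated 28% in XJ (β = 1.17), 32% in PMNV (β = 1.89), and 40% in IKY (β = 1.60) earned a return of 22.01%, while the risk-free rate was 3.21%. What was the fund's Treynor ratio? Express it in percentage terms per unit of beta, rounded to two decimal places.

β_P = 0.28×1.17 + 0.32×1.89 + 0.40×1.60 = 1.5724
Treynor = (R_P − R_f) / β_P = (22.01% − 3.21%) / 1.5724 = 18.80% / 1.5724 = 11.96%

11.96%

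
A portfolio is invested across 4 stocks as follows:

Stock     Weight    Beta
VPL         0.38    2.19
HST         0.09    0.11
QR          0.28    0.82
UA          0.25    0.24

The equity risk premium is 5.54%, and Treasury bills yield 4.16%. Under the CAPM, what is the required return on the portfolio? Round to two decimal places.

10.43%

β_P = Σ w_i β_i = 0.38×2.19 + 0.09×0.11 + 0.28×0.82 + 0.25×0.24 = 1.1317
E(R_P) = R_f + β_P × MRP = 4.16% + 1.1317 × 5.54% = 10.43%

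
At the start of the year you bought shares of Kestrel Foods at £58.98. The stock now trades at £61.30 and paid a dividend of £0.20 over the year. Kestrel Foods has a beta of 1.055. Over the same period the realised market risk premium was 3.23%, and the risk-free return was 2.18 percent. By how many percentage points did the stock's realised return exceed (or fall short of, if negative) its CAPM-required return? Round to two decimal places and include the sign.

-1.32%

Realised HPR = (P1 + D1 − P0) / P0 = (61.30 + 0.20 − 58.98) / 58.98 = 2.52 / 58.98 = 4.2726%
CAPM required = R_f + β·MRP = 2.18% + 1.055 × 3.23% = 5.58765%
α = realised − required = 4.2726% − 5.58765% = -1.32%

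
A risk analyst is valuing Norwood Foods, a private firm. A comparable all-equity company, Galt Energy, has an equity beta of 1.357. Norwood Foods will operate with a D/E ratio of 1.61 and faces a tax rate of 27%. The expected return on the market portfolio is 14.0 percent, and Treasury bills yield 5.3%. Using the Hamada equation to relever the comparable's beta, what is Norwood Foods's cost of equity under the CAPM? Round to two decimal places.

β_L = β_U × [1 + (1 − t)(D/E)] = 1.357 × [1 + (1 − 0.27) × 1.61]
    = 1.357 × [1 + 0.73 × 1.61] = 1.357 × 2.1753 = 2.9519
MRP = 14.0% − 5.3% = 8.70%
E(R) = R_f + β_L × MRP = 5.3% + 2.9519 × 8.7% = 30.98%

30.98%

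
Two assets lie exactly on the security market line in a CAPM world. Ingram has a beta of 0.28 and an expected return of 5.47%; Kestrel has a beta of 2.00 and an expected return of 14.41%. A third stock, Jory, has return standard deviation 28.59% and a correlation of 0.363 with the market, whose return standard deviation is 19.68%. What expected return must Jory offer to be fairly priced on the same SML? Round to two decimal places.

6.76%

MRP = (14.41% − 5.47%) / (2.00 − 0.28) = 5.1977%
R_f = 5.47% − 0.28 × 5.1977% = 4.0146%
β_Jory = ρ·σ_i/σ_m = 0.363 × 28.59 / 19.68 = 0.5273
E(R_Jory) = R_f + β × MRP = 4.0146% + 0.5273 × 5.1977% = 6.76%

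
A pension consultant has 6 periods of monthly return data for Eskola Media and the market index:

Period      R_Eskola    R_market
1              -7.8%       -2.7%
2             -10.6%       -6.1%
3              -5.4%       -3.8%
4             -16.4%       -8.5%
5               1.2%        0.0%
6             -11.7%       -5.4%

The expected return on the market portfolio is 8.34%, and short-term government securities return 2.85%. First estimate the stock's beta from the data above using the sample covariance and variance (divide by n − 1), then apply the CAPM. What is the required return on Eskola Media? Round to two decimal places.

Mean R_i = (-7.8 − 10.6 − 5.4 − 16.4 + 1.2 − 11.7) / 6 = -8.4500%
Mean R_m = (-2.7 − 6.1 − 3.8 − 8.5 + 0.0 − 5.4) / 6 = -4.4167%
Σ(R_i − R̄_i)(R_m − R̄_m) = 84.8950  ⇒  Cov = 84.8950 / 5 = 16.9790
Σ(R_m − R̄_m)² = 43.3083  ⇒  Var(R_m) = 43.3083 / 5 = 8.6617
β = Cov / Var(R_m) = 16.9790 / 8.6617 = 1.9602
MRP = 8.34% − 2.85% = 5.49%
E(R) = R_f + β × MRP = 2.85% + 1.9602 × 5.49% = 13.61%

13.61%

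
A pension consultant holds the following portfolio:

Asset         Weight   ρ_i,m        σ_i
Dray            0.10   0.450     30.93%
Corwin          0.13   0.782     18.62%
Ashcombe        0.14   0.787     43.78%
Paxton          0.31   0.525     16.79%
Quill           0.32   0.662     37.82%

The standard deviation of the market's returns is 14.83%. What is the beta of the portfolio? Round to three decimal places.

β_Dray = 0.450 × 30.93% / 14.83% = 0.9385
β_Corwin = 0.782 × 18.62% / 14.83% = 0.9819
β_Ashcombe = 0.787 × 43.78% / 14.83% = 2.3233
β_Paxton = 0.525 × 16.79% / 14.83% = 0.5944
β_Quill = 0.662 × 37.82% / 14.83% = 1.6883
β_P = Σ w_i β_i = 0.10×0.9385 + 0.13×0.9819 + 0.14×2.3233 + 0.31×0.5944 + 0.32×1.6883 = 1.2713

1.271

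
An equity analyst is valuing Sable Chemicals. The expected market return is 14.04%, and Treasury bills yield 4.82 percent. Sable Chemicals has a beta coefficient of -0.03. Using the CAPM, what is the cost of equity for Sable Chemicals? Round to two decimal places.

Market risk premium = E(R_m) − R_f = 14.04% − 4.82% = 9.22%
E(R) = R_f + β × MRP = 4.82% + -0.03 × 9.22% = 4.54%

4.54%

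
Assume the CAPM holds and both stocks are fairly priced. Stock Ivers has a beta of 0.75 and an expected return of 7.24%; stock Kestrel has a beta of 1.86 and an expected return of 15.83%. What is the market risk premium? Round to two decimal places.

7.74%

Both satisfy E(R) = R_f + β·MRP, so the slope of the SML is
MRP = (15.83% − 7.24%) / (1.86 − 0.75) = 8.59% / 1.11 = 7.7387%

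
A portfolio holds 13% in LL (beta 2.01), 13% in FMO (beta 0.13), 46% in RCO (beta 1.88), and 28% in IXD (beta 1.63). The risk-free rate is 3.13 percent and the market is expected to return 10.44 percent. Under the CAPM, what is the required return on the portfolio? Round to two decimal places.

14.82%

β_P = Σ w_i β_i = 0.13×2.01 + 0.13×0.13 + 0.46×1.88 + 0.28×1.63 = 1.5994
MRP = 10.44% − 3.13% = 7.31%
E(R_P) = R_f + β_P × MRP = 3.13% + 1.5994 × 7.31% = 14.82%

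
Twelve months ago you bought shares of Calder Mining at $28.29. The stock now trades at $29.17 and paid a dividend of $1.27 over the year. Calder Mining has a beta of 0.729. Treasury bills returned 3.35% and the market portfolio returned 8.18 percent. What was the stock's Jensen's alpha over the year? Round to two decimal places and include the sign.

Realised HPR = (P1 + D1 − P0) / P0 = (29.17 + 1.27 − 28.29) / 28.29 = 2.15 / 28.29 = 7.5999%
MRP = 8.18% − 3.35% = 4.83%
CAPM required = R_f + β·MRP = 3.35% + 0.729 × 4.83% = 6.87107%
α = realised − required = 7.5999% − 6.87107% = +0.73%

+0.73%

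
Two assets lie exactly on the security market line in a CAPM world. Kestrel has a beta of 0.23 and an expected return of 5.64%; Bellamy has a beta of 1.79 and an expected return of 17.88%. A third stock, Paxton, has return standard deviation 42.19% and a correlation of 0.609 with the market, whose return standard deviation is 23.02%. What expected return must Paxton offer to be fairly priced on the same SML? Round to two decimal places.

MRP = (17.88% − 5.64%) / (1.79 − 0.23) = 7.8462%
R_f = 5.64% − 0.23 × 7.8462% = 3.8354%
β_Paxton = ρ·σ_i/σ_m = 0.609 × 42.19 / 23.02 = 1.1161
E(R_Paxton) = R_f + β × MRP = 3.8354% + 1.1161 × 7.8462% = 12.59%

12.59%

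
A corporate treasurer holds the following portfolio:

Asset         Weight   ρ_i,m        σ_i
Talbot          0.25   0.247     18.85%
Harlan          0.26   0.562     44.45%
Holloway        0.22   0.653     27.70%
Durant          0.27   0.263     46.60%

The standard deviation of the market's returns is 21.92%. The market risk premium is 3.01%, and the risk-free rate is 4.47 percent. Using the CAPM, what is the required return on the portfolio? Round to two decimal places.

6.52%

β_Talbot = 0.247 × 18.85% / 21.92% = 0.2124
β_Harlan = 0.562 × 44.45% / 21.92% = 1.1396
β_Holloway = 0.653 × 27.70% / 21.92% = 0.8252
β_Durant = 0.263 × 46.60% / 21.92% = 0.5591
β_P = Σ w_i β_i = 0.25×0.2124 + 0.26×1.1396 + 0.22×0.8252 + 0.27×0.5591 = 0.6819
E(R_P) = R_f + β_P × MRP = 4.47% + 0.6819 × 3.01% = 6.52%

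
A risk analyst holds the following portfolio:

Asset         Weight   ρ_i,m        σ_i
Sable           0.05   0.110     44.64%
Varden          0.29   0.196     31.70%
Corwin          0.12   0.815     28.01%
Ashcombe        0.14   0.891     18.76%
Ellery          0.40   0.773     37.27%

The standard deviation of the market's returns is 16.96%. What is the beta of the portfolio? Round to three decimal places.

1.100

β_Sable = 0.110 × 44.64% / 16.96% = 0.2895
β_Varden = 0.196 × 31.70% / 16.96% = 0.3663
β_Corwin = 0.815 × 28.01% / 16.96% = 1.3460
β_Ashcombe = 0.891 × 18.76% / 16.96% = 0.9856
β_Ellery = 0.773 × 37.27% / 16.96% = 1.6987
β_P = Σ w_i β_i = 0.05×0.2895 + 0.29×0.3663 + 0.12×1.3460 + 0.14×0.9856 + 0.40×1.6987 = 1.0997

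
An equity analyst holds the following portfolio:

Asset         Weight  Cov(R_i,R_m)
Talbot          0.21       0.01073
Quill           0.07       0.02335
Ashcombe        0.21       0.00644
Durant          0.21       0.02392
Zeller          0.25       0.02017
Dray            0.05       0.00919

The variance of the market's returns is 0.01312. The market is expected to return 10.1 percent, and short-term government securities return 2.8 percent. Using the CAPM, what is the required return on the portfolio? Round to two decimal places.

11.57%

β_Talbot = 0.01073 / 0.01312 = 0.8178
β_Quill = 0.02335 / 0.01312 = 1.7797
β_Ashcombe = 0.00644 / 0.01312 = 0.4909
β_Durant = 0.02392 / 0.01312 = 1.8232
β_Zeller = 0.02017 / 0.01312 = 1.5373
β_Dray = 0.00919 / 0.01312 = 0.7005
β_P = Σ w_i β_i = 0.21×0.8178 + 0.07×1.7797 + 0.21×0.4909 + 0.21×1.8232 + 0.25×1.5373 + 0.05×0.7005 = 1.2016
MRP = 10.1% − 2.8% = 7.30%
E(R_P) = R_f + β_P × MRP = 2.8% + 1.2016 × 7.3% = 11.57%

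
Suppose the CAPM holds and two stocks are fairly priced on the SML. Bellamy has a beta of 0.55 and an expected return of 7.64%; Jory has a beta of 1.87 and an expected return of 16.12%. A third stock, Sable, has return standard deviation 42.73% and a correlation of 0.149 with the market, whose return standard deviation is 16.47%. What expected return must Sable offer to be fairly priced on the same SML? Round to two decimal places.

MRP = (16.12% − 7.64%) / (1.87 − 0.55) = 6.4242%
R_f = 7.64% − 0.55 × 6.4242% = 4.1067%
β_Sable = ρ·σ_i/σ_m = 0.149 × 42.73 / 16.47 = 0.3866
E(R_Sable) = R_f + β × MRP = 4.1067% + 0.3866 × 6.4242% = 6.59%

6.59%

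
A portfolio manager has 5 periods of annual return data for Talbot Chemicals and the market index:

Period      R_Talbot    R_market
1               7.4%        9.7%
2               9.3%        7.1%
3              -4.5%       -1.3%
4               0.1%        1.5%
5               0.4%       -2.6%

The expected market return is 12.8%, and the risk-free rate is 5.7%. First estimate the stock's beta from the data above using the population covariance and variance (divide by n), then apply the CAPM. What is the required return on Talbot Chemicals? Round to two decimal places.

12.33%

Mean R_i = (7.4 + 9.3 − 4.5 + 0.1 + 0.4) / 5 = 2.5400%
Mean R_m = (9.7 + 7.1 − 1.3 + 1.5 − 2.6) / 5 = 2.8800%
Σ(R_i − R̄_i)(R_m − R̄_m) = 106.1940  ⇒  Cov = 106.1940 / 5 = 21.2388
Σ(R_m − R̄_m)² = 113.7280  ⇒  Var(R_m) = 113.7280 / 5 = 22.7456
β = Cov / Var(R_m) = 21.2388 / 22.7456 = 0.9338
MRP = 12.8% − 5.7% = 7.10%
E(R) = R_f + β × MRP = 5.7% + 0.9338 × 7.1% = 12.33%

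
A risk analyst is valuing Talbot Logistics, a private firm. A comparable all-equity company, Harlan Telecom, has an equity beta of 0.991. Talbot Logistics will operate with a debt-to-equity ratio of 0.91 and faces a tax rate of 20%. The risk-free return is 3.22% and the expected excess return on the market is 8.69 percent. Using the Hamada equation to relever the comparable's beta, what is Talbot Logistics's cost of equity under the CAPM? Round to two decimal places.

β_L = β_U × [1 + (1 − t)(D/E)] = 0.991 × [1 + (1 − 0.20) × 0.91]
    = 0.991 × [1 + 0.80 × 0.91] = 0.991 × 1.7280 = 1.7124
E(R) = R_f + β_L × MRP = 3.22% + 1.7124 × 8.69% = 18.10%

18.10%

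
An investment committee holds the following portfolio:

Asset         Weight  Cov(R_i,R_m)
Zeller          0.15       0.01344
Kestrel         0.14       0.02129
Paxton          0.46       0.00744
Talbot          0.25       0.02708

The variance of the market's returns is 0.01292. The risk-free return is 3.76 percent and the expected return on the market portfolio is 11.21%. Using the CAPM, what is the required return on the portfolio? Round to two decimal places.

β_Zeller = 0.01344 / 0.01292 = 1.0402
β_Kestrel = 0.02129 / 0.01292 = 1.6478
β_Paxton = 0.00744 / 0.01292 = 0.5759
β_Talbot = 0.02708 / 0.01292 = 2.0960
β_P = Σ w_i β_i = 0.15×1.0402 + 0.14×1.6478 + 0.46×0.5759 + 0.25×2.0960 = 1.1756
MRP = 11.21% − 3.76% = 7.45%
E(R_P) = R_f + β_P × MRP = 3.76% + 1.1756 × 7.45% = 12.52%

12.52%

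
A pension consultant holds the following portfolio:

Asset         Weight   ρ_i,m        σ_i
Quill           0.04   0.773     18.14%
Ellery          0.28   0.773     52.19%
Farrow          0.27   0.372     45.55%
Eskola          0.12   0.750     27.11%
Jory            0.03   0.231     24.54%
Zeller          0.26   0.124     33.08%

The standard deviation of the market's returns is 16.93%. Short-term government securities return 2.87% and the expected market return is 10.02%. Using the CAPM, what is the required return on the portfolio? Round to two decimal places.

β_Quill = 0.773 × 18.14% / 16.93% = 0.8282
β_Ellery = 0.773 × 52.19% / 16.93% = 2.3829
β_Farrow = 0.372 × 45.55% / 16.93% = 1.0009
β_Eskola = 0.750 × 27.11% / 16.93% = 1.2010
β_Jory = 0.231 × 24.54% / 16.93% = 0.3348
β_Zeller = 0.124 × 33.08% / 16.93% = 0.2423
β_P = Σ w_i β_i = 0.04×0.8282 + 0.28×2.3829 + 0.27×1.0009 + 0.12×1.2010 + 0.03×0.3348 + 0.26×0.2423 = 1.1877
MRP = 10.02% − 2.87% = 7.15%
E(R_P) = R_f + β_P × MRP = 2.87% + 1.1877 × 7.15% = 11.36%

11.36%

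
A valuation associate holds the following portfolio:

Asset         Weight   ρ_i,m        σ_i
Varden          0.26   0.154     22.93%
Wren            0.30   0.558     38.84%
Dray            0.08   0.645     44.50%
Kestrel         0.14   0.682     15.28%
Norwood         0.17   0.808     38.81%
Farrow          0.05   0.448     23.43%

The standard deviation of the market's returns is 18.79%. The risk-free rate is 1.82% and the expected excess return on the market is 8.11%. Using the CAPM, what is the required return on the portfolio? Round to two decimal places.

9.17%

β_Varden = 0.154 × 22.93% / 18.79% = 0.1879
β_Wren = 0.558 × 38.84% / 18.79% = 1.1534
β_Dray = 0.645 × 44.50% / 18.79% = 1.5275
β_Kestrel = 0.682 × 15.28% / 18.79% = 0.5546
β_Norwood = 0.808 × 38.81% / 18.79% = 1.6689
β_Farrow = 0.448 × 23.43% / 18.79% = 0.5586
β_P = Σ w_i β_i = 0.26×0.1879 + 0.30×1.1534 + 0.08×1.5275 + 0.14×0.5546 + 0.17×1.6689 + 0.05×0.5586 = 0.9064
E(R_P) = R_f + β_P × MRP = 1.82% + 0.9064 × 8.11% = 9.17%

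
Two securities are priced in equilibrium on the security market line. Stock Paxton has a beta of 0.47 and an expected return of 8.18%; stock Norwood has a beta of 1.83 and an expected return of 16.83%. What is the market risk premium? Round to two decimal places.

Both satisfy E(R) = R_f + β·MRP, so the slope of the SML is
MRP = (16.83% − 8.18%) / (1.83 − 0.47) = 8.65% / 1.36 = 6.3603%

6.36%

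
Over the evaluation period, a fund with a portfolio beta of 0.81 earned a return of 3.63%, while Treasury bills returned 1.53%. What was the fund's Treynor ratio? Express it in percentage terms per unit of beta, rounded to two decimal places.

Treynor = (R_P − R_f) / β_P = (3.63% − 1.53%) / 0.8100 = 2.10% / 0.8100 = 2.59%

2.59%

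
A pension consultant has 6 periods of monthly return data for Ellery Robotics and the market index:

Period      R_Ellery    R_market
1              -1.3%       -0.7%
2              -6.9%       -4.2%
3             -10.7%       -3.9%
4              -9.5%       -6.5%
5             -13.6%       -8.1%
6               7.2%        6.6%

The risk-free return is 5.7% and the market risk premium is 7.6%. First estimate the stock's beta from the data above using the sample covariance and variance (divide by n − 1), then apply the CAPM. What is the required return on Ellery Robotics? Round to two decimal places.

Mean R_i = (-1.3 − 6.9 − 10.7 − 9.5 − 13.6 + 7.2) / 6 = -5.8000%
Mean R_m = (-0.7 − 4.2 − 3.9 − 6.5 − 8.1 + 6.6) / 6 = -2.8000%
Σ(R_i − R̄_i)(R_m − R̄_m) = 193.6100  ⇒  Cov = 193.6100 / 5 = 38.7220
Σ(R_m − R̄_m)² = 137.7200  ⇒  Var(R_m) = 137.7200 / 5 = 27.5440
β = Cov / Var(R_m) = 38.7220 / 27.5440 = 1.4058
E(R) = R_f + β × MRP = 5.7% + 1.4058 × 7.6% = 16.38%

16.38%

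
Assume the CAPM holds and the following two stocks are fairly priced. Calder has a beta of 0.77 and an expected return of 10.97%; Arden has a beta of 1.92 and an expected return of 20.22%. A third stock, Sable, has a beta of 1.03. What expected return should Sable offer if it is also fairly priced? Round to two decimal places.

MRP (SML slope) = (20.22% − 10.97%) / (1.92 − 0.77) = 9.25% / 1.15 = 8.0435%
R_f (intercept) = 10.97% − 0.77 × 8.0435% = 4.7765%
E(R_Sable) = R_f + β × MRP = 4.7765% + 1.03 × 8.0435% = 13.06%

13.06%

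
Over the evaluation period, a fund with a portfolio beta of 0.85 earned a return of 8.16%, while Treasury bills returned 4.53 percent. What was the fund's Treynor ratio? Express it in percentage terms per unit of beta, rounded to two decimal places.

Treynor = (R_P − R_f) / β_P = (8.16% − 4.53%) / 0.8500 = 3.63% / 0.8500 = 4.27%

4.27%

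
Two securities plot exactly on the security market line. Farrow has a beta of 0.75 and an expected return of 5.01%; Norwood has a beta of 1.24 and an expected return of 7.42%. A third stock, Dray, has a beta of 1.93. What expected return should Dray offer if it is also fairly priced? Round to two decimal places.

10.81%

MRP (SML slope) = (7.42% − 5.01%) / (1.24 − 0.75) = 2.41% / 0.49 = 4.9184%
R_f (intercept) = 5.01% − 0.75 × 4.9184% = 1.3212%
E(R_Dray) = R_f + β × MRP = 1.3212% + 1.93 × 4.9184% = 10.81%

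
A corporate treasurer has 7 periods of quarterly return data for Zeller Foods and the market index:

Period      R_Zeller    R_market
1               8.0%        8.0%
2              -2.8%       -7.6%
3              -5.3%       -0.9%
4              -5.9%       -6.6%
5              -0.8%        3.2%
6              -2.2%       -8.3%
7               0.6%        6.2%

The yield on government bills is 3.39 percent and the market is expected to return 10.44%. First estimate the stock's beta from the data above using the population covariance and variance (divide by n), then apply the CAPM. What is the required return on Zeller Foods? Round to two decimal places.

6.96%

Mean R_i = (8.0 − 2.8 − 5.3 − 5.9 − 0.8 − 2.2 + 0.6) / 7 = -1.2000%
Mean R_m = (8.0 − 7.6 − 0.9 − 6.6 + 3.2 − 8.3 + 6.2) / 7 = -0.8571%
Σ(R_i − R̄_i)(R_m − R̄_m) = 141.2100  ⇒  Cov = 141.2100 / 7 = 20.1729
Σ(R_m − R̄_m)² = 278.5571  ⇒  Var(R_m) = 278.5571 / 7 = 39.7939
β = Cov / Var(R_m) = 20.1729 / 39.7939 = 0.5069
MRP = 10.44% − 3.39% = 7.05%
E(R) = R_f + β × MRP = 3.39% + 0.5069 × 7.05% = 6.96%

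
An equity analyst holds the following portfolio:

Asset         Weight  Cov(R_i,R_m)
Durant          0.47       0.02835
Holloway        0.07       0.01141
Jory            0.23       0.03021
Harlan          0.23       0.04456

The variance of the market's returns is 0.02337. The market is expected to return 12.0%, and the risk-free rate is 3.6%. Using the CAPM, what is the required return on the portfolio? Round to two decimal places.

14.86%

β_Durant = 0.02835 / 0.02337 = 1.2131
β_Holloway = 0.01141 / 0.02337 = 0.4882
β_Jory = 0.03021 / 0.02337 = 1.2927
β_Harlan = 0.04456 / 0.02337 = 1.9067
β_P = Σ w_i β_i = 0.47×1.2131 + 0.07×0.4882 + 0.23×1.2927 + 0.23×1.9067 = 1.3402
MRP = 12.0% − 3.6% = 8.40%
E(R_P) = R_f + β_P × MRP = 3.6% + 1.3402 × 8.4% = 14.86%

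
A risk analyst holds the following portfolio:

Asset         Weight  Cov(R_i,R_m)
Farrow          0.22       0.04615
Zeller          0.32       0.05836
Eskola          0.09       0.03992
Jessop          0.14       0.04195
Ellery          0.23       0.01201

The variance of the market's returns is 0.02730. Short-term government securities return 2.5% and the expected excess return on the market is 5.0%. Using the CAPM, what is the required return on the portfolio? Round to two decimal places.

10.02%

β_Farrow = 0.04615 / 0.02730 = 1.6905
β_Zeller = 0.05836 / 0.02730 = 2.1377
β_Eskola = 0.03992 / 0.02730 = 1.4623
β_Jessop = 0.04195 / 0.02730 = 1.5366
β_Ellery = 0.01201 / 0.02730 = 0.4399
β_P = Σ w_i β_i = 0.22×1.6905 + 0.32×2.1377 + 0.09×1.4623 + 0.14×1.5366 + 0.23×0.4399 = 1.5039
E(R_P) = R_f + β_P × MRP = 2.5% + 1.5039 × 5.0% = 10.02%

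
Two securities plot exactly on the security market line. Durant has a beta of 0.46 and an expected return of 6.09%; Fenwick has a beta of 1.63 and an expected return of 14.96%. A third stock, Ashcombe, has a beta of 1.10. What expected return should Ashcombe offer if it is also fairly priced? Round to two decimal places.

10.94%

MRP (SML slope) = (14.96% − 6.09%) / (1.63 − 0.46) = 8.87% / 1.17 = 7.5812%
R_f (intercept) = 6.09% − 0.46 × 7.5812% = 2.6026%
E(R_Ashcombe) = R_f + β × MRP = 2.6026% + 1.10 × 7.5812% = 10.94%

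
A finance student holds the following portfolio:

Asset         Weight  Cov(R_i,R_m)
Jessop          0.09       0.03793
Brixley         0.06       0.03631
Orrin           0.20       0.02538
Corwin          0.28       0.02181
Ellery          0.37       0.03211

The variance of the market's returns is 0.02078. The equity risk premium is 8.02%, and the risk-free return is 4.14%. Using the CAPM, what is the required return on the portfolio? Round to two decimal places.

β_Jessop = 0.03793 / 0.02078 = 1.8253
β_Brixley = 0.03631 / 0.02078 = 1.7474
β_Orrin = 0.02538 / 0.02078 = 1.2214
β_Corwin = 0.02181 / 0.02078 = 1.0496
β_Ellery = 0.03211 / 0.02078 = 1.5452
β_P = Σ w_i β_i = 0.09×1.8253 + 0.06×1.7474 + 0.20×1.2214 + 0.28×1.0496 + 0.37×1.5452 = 1.3790
E(R_P) = R_f + β_P × MRP = 4.14% + 1.3790 × 8.02% = 15.20%

15.20%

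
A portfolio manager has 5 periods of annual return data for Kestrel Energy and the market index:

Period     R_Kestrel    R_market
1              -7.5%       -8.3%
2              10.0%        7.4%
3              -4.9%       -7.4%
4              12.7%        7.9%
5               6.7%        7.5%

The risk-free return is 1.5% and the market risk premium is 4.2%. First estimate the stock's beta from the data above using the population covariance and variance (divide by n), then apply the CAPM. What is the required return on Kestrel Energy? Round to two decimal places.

5.88%

Mean R_i = (-7.5 + 10.0 − 4.9 + 12.7 + 6.7) / 5 = 3.4000%
Mean R_m = (-8.3 + 7.4 − 7.4 + 7.9 + 7.5) / 5 = 1.4200%
Σ(R_i − R̄_i)(R_m − R̄_m) = 298.9500  ⇒  Cov = 298.9500 / 5 = 59.7900
Σ(R_m − R̄_m)² = 286.9880  ⇒  Var(R_m) = 286.9880 / 5 = 57.3976
β = Cov / Var(R_m) = 59.7900 / 57.3976 = 1.0417
E(R) = R_f + β × MRP = 1.5% + 1.0417 × 4.2% = 5.88%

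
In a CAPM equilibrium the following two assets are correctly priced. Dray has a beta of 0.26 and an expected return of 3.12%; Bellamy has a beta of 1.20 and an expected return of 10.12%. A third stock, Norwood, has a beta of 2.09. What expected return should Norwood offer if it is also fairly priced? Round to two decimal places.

16.75%

MRP (SML slope) = (10.12% − 3.12%) / (1.20 − 0.26) = 7.00% / 0.94 = 7.4468%
R_f (intercept) = 3.12% − 0.26 × 7.4468% = 1.1838%
E(R_Norwood) = R_f + β × MRP = 1.1838% + 2.09 × 7.4468% = 16.75%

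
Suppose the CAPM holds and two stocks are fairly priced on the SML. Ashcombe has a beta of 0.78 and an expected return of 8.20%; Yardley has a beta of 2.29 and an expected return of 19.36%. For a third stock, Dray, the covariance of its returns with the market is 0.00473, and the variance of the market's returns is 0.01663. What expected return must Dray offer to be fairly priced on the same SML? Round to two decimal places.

4.54%

MRP = (19.36% − 8.20%) / (2.29 − 0.78) = 7.3907%
R_f = 8.20% − 0.78 × 7.3907% = 2.4353%
β_Dray = Cov / Var(R_m) = 0.00473 / 0.01663 = 0.2844
E(R_Dray) = R_f + β × MRP = 2.4353% + 0.2844 × 7.3907% = 4.54%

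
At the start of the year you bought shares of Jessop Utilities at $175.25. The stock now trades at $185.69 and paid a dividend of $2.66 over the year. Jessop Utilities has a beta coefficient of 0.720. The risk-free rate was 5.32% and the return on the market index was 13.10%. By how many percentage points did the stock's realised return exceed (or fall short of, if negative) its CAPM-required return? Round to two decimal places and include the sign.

-3.45%

Realised HPR = (P1 + D1 − P0) / P0 = (185.69 + 2.66 − 175.25) / 175.25 = 13.10 / 175.25 = 7.4750%
MRP = 13.10% − 5.32% = 7.78%
CAPM required = R_f + β·MRP = 5.32% + 0.720 × 7.78% = 10.92160%
α = realised − required = 7.4750% − 10.92160% = -3.45%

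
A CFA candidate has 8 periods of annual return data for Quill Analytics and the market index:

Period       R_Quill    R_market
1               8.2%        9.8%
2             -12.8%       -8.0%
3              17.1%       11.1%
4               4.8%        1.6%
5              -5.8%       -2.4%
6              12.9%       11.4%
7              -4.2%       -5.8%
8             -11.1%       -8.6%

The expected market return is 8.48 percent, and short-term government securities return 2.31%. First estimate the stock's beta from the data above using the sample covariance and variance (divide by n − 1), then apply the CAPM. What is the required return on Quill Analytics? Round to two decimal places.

Mean R_i = (8.2 − 12.8 + 17.1 + 4.8 − 5.8 + 12.9 − 4.2 − 11.1) / 8 = 1.1375%
Mean R_m = (9.8 − 8.0 + 11.1 + 1.6 − 2.4 + 11.4 − 5.8 − 8.6) / 8 = 1.1375%
Σ(R_i − R̄_i)(R_m − R̄_m) = 650.6988  ⇒  Cov = 650.6988 / 7 = 92.9570
Σ(R_m − R̄_m)² = 518.7788  ⇒  Var(R_m) = 518.7788 / 7 = 74.1113
β = Cov / Var(R_m) = 92.9570 / 74.1113 = 1.2543
MRP = 8.48% − 2.31% = 6.17%
E(R) = R_f + β × MRP = 2.31% + 1.2543 × 6.17% = 10.05%

10.05%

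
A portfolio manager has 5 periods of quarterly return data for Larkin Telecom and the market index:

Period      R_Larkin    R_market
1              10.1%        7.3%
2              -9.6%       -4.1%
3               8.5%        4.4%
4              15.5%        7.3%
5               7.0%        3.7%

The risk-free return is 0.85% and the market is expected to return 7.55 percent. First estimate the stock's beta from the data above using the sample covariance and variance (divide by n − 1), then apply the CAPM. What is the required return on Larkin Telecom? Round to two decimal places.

Mean R_i = (10.1 − 9.6 + 8.5 + 15.5 + 7.0) / 5 = 6.3000%
Mean R_m = (7.3 − 4.1 + 4.4 + 7.3 + 3.7) / 5 = 3.7200%
Σ(R_i − R̄_i)(R_m − R̄_m) = 172.3600  ⇒  Cov = 172.3600 / 4 = 43.0900
Σ(R_m − R̄_m)² = 87.2480  ⇒  Var(R_m) = 87.2480 / 4 = 21.8120
β = Cov / Var(R_m) = 43.0900 / 21.8120 = 1.9755
MRP = 7.55% − 0.85% = 6.70%
E(R) = R_f + β × MRP = 0.85% + 1.9755 × 6.70% = 14.09%

14.09%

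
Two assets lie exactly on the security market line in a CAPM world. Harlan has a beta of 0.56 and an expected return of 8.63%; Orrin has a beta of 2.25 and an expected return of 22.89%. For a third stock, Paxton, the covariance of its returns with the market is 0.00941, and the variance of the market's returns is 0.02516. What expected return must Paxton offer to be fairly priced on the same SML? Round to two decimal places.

7.06%

MRP = (22.89% − 8.63%) / (2.25 − 0.56) = 8.4379%
R_f = 8.63% − 0.56 × 8.4379% = 3.9048%
β_Paxton = Cov / Var(R_m) = 0.00941 / 0.02516 = 0.3740
E(R_Paxton) = R_f + β × MRP = 3.9048% + 0.3740 × 8.4379% = 7.06%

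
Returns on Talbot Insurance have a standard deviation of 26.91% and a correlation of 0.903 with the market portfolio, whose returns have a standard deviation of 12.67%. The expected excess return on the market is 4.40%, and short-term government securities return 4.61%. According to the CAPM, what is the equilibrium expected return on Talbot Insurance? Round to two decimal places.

β = ρ × σ_i / σ_m = 0.903 × 26.91% / 12.67% = 1.9179
E(R) = 4.61% + 1.9179 × 4.40% = 13.05%

13.05%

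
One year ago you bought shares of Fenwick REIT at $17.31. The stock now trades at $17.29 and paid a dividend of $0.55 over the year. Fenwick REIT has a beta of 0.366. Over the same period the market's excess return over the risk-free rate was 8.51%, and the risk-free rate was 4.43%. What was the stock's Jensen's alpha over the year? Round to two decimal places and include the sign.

-4.48%

Realised HPR = (P1 + D1 − P0) / P0 = (17.29 + 0.55 − 17.31) / 17.31 = 0.53 / 17.31 = 3.0618%
CAPM required = R_f + β·MRP = 4.43% + 0.366 × 8.51% = 7.54466%
α = realised − required = 3.0618% − 7.54466% = -4.48%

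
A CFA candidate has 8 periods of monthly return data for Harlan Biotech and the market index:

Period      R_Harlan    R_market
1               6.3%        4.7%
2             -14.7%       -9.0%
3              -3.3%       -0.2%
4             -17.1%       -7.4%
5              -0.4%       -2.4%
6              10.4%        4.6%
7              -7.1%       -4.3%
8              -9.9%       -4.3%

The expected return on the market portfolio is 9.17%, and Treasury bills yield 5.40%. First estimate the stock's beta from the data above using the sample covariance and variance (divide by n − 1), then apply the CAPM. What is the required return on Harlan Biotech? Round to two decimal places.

12.30%

Mean R_i = (6.3 − 14.7 − 3.3 − 17.1 − 0.4 + 10.4 − 7.1 − 9.9) / 8 = -4.4750%
Mean R_m = (4.7 − 9.0 − 0.2 − 7.4 − 2.4 + 4.6 − 4.3 − 4.3) / 8 = -2.2875%
Σ(R_i − R̄_i)(R_m − R̄_m) = 329.1175  ⇒  Cov = 329.1175 / 7 = 47.0168
Σ(R_m − R̄_m)² = 179.9288  ⇒  Var(R_m) = 179.9288 / 7 = 25.7041
β = Cov / Var(R_m) = 47.0168 / 25.7041 = 1.8292
MRP = 9.17% − 5.40% = 3.77%
E(R) = R_f + β × MRP = 5.40% + 1.8292 × 3.77% = 12.30%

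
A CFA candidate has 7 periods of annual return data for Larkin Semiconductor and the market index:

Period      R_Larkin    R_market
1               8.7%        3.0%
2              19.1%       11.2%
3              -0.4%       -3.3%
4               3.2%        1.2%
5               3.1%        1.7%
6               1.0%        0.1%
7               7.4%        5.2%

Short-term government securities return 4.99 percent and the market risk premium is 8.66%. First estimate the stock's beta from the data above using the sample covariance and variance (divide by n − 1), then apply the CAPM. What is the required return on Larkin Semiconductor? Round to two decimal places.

17.09%

Mean R_i = (8.7 + 19.1 − 0.4 + 3.2 + 3.1 + 1.0 + 7.4) / 7 = 6.0143%
Mean R_m = (3.0 + 11.2 − 3.3 + 1.2 + 1.7 + 0.1 + 5.2) / 7 = 2.7286%
Σ(R_i − R̄_i)(R_m − R̄_m) = 174.1571  ⇒  Cov = 174.1571 / 6 = 29.0262
Σ(R_m − R̄_m)² = 124.5943  ⇒  Var(R_m) = 124.5943 / 6 = 20.7657
β = Cov / Var(R_m) = 29.0262 / 20.7657 = 1.3978
E(R) = R_f + β × MRP = 4.99% + 1.3978 × 8.66% = 17.09%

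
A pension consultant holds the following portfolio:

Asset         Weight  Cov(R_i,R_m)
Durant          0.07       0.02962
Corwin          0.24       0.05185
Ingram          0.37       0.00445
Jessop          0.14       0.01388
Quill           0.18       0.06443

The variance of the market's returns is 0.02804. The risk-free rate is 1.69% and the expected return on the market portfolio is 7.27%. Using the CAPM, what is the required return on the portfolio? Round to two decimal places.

7.60%

β_Durant = 0.02962 / 0.02804 = 1.0563
β_Corwin = 0.05185 / 0.02804 = 1.8491
β_Ingram = 0.00445 / 0.02804 = 0.1587
β_Jessop = 0.01388 / 0.02804 = 0.4950
β_Quill = 0.06443 / 0.02804 = 2.2978
β_P = Σ w_i β_i = 0.07×1.0563 + 0.24×1.8491 + 0.37×0.1587 + 0.14×0.4950 + 0.18×2.2978 = 1.0593
MRP = 7.27% − 1.69% = 5.58%
E(R_P) = R_f + β_P × MRP = 1.69% + 1.0593 × 5.58% = 7.60%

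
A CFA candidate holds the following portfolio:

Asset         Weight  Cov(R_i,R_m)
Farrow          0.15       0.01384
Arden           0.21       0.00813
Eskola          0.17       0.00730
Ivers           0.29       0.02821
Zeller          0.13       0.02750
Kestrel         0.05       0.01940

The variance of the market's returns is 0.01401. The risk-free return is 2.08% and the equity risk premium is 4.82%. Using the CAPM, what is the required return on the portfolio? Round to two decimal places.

β_Farrow = 0.01384 / 0.01401 = 0.9879
β_Arden = 0.00813 / 0.01401 = 0.5803
β_Eskola = 0.00730 / 0.01401 = 0.5211
β_Ivers = 0.02821 / 0.01401 = 2.0136
β_Zeller = 0.02750 / 0.01401 = 1.9629
β_Kestrel = 0.01940 / 0.01401 = 1.3847
β_P = Σ w_i β_i = 0.15×0.9879 + 0.21×0.5803 + 0.17×0.5211 + 0.29×2.0136 + 0.13×1.9629 + 0.05×1.3847 = 1.2670
E(R_P) = R_f + β_P × MRP = 2.08% + 1.2670 × 4.82% = 8.19%

8.19%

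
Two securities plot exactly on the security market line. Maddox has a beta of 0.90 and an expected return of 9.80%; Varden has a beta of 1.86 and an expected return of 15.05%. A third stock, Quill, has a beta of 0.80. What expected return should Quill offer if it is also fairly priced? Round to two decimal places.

MRP (SML slope) = (15.05% − 9.80%) / (1.86 − 0.90) = 5.25% / 0.96 = 5.4688%
R_f (intercept) = 9.80% − 0.90 × 5.4688% = 4.8781%
E(R_Quill) = R_f + β × MRP = 4.8781% + 0.80 × 5.4688% = 9.25%

9.25%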